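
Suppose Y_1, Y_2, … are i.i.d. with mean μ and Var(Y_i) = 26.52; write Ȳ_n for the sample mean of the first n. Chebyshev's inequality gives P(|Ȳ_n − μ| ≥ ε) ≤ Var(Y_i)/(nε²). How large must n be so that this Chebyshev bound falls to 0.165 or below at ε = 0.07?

32802

Require 26.52/(n·0.07²) ≤ 0.165, i.e. n ≥ 26.52/(0.165·0.07²) = 32801.484.
The smallest integer n is 32802.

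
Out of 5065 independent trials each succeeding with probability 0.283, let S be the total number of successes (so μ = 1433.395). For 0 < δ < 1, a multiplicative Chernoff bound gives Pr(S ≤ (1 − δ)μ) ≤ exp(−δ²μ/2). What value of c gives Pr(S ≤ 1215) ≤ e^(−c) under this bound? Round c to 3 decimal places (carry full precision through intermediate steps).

Write 1215 = (1 − δ)μ, so δ = 1 − 1215/1433.395 = 0.152362…
Then the exponent is δ²μ/2 = (μ − 1215)²/(2μ) = 16.637555.

16.638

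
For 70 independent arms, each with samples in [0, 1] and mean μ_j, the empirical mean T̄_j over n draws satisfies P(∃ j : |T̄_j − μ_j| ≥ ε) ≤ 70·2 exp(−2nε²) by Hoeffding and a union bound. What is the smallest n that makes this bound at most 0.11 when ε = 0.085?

Need 2·70·exp(−2nε²) ≤ 0.11, i.e. exp(−2nε²) ≤ 0.11/140.
So 2nε² ≥ ln(140/0.11) = 7.148917.
Hence n ≥ 7.148917/(2·0.085²) = 494.735.
The smallest integer n is 495.

495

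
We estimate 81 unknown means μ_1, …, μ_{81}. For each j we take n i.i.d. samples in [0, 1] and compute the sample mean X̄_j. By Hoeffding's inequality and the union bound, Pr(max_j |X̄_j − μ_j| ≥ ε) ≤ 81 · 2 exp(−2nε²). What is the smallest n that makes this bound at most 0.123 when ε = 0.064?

Need 2·81·exp(−2nε²) ≤ 0.123, i.e. exp(−2nε²) ≤ 0.123/162.
So 2nε² ≥ ln(162/0.123) = 7.183167.
Hence n ≥ 7.183167/(2·0.064²) = 876.851.
The smallest integer n is 877.

877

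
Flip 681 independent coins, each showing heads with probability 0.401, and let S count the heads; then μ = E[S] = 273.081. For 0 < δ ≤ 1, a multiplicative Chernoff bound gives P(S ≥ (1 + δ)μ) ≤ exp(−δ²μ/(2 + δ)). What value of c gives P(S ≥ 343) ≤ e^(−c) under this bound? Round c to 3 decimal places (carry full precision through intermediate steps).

7.935

Write 343 = (1 + δ)μ, so δ = 343/273.081 − 1 = 0.2560376…
Then the exponent is δ²μ/(2 + δ) = (343 − μ)² / (μ·(2 + δ)) = 7.935104.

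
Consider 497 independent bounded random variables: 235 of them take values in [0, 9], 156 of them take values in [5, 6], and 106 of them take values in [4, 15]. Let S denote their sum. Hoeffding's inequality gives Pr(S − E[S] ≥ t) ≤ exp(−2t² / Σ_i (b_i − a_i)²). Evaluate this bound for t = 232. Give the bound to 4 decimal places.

0.0347

Σ(b_i − a_i)² = 235·9² + 156·1² + 106·11² = 32017.
Exponent = 2·232² / 32017 = 3.36221.
Bound = exp(−3.36221) = 0.03466.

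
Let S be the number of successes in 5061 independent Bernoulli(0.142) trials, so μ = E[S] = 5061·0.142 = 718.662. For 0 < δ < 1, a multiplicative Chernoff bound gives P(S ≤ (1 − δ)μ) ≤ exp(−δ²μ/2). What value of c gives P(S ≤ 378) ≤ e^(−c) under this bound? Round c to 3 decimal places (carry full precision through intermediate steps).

80.741

Write 378 = (1 − δ)μ, so δ = 1 − 378/718.662 = 0.4740226…
Then the exponent is δ²μ/2 = (μ − 378)²/(2μ) = 80.740736.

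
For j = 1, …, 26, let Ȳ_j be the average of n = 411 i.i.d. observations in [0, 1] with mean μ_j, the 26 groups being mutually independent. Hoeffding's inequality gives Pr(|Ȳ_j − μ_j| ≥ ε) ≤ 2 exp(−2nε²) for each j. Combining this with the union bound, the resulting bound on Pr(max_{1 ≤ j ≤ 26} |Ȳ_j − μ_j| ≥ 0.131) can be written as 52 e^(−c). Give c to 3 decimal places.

Union bound over the 26 events: Pr(max_{1 ≤ j ≤ 26} |Ȳ_j − μ_j| ≥ 0.131) ≤ 26·2·exp(−2nε²) = 52 exp(−2·411·0.131²).
So c = 2·411·0.131² = 14.1063.

14.106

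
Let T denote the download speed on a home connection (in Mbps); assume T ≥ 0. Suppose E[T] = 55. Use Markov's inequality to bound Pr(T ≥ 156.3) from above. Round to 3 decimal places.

0.352

Markov's inequality: for a non-negative random variable, Pr(T ≥ a) ≤ E[T]/a.
Here E[T] = 55 and a = 156.3, so the bound is 55/156.3 = 0.3519.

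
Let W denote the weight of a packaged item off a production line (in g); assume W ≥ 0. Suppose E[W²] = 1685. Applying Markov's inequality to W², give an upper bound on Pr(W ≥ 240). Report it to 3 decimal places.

0.029

Since W ≥ 0, the event {W ≥ 240} is the same as {W² ≥ 57600}.
Markov's inequality applied to W² gives Pr(W² ≥ 57600) ≤ E[W²]/57600 = 1685/57600 = 0.0293.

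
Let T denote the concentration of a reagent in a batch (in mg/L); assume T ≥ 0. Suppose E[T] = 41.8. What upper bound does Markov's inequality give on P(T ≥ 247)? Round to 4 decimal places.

Markov's inequality: for a non-negative random variable, P(T ≥ a) ≤ E[T]/a.
Here E[T] = 41.8 and a = 247, so the bound is 41.8/247 = 0.1692.

0.1692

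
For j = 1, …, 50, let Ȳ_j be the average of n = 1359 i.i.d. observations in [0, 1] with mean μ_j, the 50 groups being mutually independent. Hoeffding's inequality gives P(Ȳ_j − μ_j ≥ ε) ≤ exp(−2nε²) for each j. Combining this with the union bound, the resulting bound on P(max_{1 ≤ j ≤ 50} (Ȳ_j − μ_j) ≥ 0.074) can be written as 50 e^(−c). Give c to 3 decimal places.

14.884

Union bound over the 50 events: P(max_{1 ≤ j ≤ 50} (Ȳ_j − μ_j) ≥ 0.074) ≤ 50·exp(−2nε²) = 50 exp(−2·1359·0.074²).
So c = 2·1359·0.074² = 14.8838.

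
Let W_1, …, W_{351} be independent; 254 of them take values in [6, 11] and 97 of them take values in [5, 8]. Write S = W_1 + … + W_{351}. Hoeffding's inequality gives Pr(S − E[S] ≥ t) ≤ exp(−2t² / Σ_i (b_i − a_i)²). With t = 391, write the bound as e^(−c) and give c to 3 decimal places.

Σ(b_i − a_i)² = 254·5² + 97·3² = 7223.
c = 2t² / 7223 = 2·391² / 7223 = 42.3317.

42.332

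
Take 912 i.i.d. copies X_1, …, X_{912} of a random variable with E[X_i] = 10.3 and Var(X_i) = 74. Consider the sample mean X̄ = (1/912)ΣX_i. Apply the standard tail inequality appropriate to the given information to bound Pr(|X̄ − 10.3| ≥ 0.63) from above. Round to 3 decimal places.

With mean and variance of each term known, Chebyshev's inequality bounds the deviation of the sum (or sample mean).
Var(X̄) = Var(X_i)/n = 74/912 = 0.08114.
Chebyshev: Pr(|X̄ − 10.3| ≥ 0.63) ≤ Var(X̄)/(0.63)² = 74/(912·0.63²) = 0.2044.

0.204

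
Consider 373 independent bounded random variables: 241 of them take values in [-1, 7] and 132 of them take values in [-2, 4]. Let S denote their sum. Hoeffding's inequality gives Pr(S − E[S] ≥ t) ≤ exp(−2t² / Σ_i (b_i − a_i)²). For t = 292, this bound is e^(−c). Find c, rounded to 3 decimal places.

Σ(b_i − a_i)² = 241·8² + 132·6² = 20176.
c = 2t² / 20176 = 2·292² / 20176 = 8.4520.

8.452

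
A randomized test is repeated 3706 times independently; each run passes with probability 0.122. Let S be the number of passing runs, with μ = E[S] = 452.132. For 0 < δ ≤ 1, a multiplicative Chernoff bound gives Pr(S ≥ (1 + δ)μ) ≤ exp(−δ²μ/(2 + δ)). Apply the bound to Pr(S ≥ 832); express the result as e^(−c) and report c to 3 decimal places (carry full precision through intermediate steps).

Write 832 = (1 + δ)μ, so δ = 832/452.132 − 1 = 0.8401706…
Then the exponent is δ²μ/(2 + δ) = (832 − μ)² / (μ·(2 + δ)) = 112.371390.

112.371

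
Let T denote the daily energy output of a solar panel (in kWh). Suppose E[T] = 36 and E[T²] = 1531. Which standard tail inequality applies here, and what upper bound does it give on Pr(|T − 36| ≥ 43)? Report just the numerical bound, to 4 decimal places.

The first two moments determine the variance, so Chebyshev's inequality is the sharpest standard bound available.
Var(T) = E[T²] − (E[T])² = 1531 − 1296 = 235.
Chebyshev's inequality: Pr(|T − μ| ≥ t) ≤ Var(T)/t² = 235/1849 = 0.1271.

0.1271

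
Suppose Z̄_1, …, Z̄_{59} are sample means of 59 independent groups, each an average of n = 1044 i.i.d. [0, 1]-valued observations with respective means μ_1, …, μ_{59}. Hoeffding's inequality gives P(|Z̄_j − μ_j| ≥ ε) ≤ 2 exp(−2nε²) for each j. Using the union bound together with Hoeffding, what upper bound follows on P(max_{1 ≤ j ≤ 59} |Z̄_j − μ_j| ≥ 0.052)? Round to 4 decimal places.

0.4168

Per-experiment Hoeffding bound: 2·exp(−2·1044·0.052²) = 2·exp(−5.64595) = 0.0070636.
Union bound over 59 events: 59·0.0070636 = 0.41675.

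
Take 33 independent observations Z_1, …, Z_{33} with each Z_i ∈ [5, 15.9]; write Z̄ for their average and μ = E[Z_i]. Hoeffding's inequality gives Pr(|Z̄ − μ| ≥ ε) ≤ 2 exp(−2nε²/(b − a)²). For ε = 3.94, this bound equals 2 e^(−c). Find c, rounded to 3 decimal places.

8.623

c = 2nε²/(b − a)² = 2·33·3.94² / 10.9² = 8.6235.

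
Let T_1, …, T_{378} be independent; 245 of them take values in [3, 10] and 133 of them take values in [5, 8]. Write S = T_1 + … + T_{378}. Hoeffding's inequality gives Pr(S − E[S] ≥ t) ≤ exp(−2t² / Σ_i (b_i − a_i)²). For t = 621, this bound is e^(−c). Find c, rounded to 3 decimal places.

Σ(b_i − a_i)² = 245·7² + 133·3² = 13202.
c = 2t² / 13202 = 2·621² / 13202 = 58.4216.

58.422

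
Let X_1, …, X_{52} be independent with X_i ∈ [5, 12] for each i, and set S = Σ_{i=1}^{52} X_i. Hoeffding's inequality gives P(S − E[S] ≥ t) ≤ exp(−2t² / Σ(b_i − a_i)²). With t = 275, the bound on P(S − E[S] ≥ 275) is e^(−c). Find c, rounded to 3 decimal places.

59.360

Σ(b_i − a_i)² = 52·(7)² = 2548.
c = 2t²/2548 = 2·275²/2548 = 59.3603.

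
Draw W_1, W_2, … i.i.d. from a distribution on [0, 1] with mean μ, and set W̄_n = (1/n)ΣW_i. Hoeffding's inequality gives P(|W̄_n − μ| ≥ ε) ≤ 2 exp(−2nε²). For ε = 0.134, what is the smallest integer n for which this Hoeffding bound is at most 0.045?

Require 2·exp(−2nε²) ≤ 0.045, i.e. 2nε² ≥ ln(2/0.045) = 3.794240.
So n ≥ 3.794240 / (2·0.134²) = 105.654.
The smallest integer n is 106.

106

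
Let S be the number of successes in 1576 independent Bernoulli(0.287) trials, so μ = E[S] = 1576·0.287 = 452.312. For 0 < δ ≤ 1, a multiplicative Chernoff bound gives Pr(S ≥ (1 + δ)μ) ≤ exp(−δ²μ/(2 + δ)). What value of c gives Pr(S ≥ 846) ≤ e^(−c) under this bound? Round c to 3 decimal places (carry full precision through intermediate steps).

Write 846 = (1 + δ)μ, so δ = 846/452.312 − 1 = 0.8703904…
Then the exponent is δ²μ/(2 + δ) = (846 − μ)² / (μ·(2 + δ)) = 119.378271.

119.378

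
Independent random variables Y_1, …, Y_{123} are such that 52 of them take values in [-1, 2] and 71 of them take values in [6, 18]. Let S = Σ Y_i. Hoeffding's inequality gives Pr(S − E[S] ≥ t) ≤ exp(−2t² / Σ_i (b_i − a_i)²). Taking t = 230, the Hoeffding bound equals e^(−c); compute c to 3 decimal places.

9.895

Σ(b_i − a_i)² = 52·3² + 71·12² = 10692.
c = 2t² / 10692 = 2·230² / 10692 = 9.8952.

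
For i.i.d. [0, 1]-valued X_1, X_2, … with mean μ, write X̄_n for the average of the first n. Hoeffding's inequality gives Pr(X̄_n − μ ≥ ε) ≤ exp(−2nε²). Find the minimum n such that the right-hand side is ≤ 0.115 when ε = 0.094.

123

Require exp(−2nε²) ≤ 0.115, i.e. 2nε² ≥ ln(1/0.115) = 2.162823.
So n ≥ 2.162823 / (2·0.094²) = 122.387.
The smallest integer n is 123.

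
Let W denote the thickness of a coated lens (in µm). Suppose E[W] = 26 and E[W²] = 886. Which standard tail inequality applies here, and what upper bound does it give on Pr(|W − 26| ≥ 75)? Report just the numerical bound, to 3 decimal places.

The first two moments determine the variance, so Chebyshev's inequality is the sharpest standard bound available.
Var(W) = E[W²] − (E[W])² = 886 − 676 = 210.
Chebyshev's inequality: Pr(|W − μ| ≥ t) ≤ Var(W)/t² = 210/5625 = 0.0373.

0.037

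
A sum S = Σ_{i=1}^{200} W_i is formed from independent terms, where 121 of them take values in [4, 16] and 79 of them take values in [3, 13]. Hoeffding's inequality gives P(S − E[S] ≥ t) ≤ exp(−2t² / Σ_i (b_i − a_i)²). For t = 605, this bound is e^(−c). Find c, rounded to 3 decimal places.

Σ(b_i − a_i)² = 121·12² + 79·10² = 25324.
c = 2t² / 25324 = 2·605² / 25324 = 28.9074.

28.907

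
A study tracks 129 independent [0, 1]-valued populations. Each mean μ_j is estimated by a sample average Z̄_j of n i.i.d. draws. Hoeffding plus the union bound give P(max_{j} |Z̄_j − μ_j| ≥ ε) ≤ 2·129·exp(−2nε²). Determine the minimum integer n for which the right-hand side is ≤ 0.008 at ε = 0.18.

161

Need 2·129·exp(−2nε²) ≤ 0.008, i.e. exp(−2nε²) ≤ 0.008/258.
So 2nε² ≥ ln(258/0.008) = 10.381273.
Hence n ≥ 10.381273/(2·0.18²) = 160.205.
The smallest integer n is 161.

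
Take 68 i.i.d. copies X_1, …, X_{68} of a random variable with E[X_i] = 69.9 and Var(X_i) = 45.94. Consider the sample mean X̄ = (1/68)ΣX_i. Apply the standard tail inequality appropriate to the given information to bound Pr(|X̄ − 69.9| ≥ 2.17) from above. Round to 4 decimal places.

0.1435

With mean and variance of each term known, Chebyshev's inequality bounds the deviation of the sum (or sample mean).
Var(X̄) = Var(X_i)/n = 45.94/68 = 0.67559.
Chebyshev: Pr(|X̄ − 69.9| ≥ 2.17) ≤ Var(X̄)/(2.17)² = 45.94/(68·2.17²) = 0.1435.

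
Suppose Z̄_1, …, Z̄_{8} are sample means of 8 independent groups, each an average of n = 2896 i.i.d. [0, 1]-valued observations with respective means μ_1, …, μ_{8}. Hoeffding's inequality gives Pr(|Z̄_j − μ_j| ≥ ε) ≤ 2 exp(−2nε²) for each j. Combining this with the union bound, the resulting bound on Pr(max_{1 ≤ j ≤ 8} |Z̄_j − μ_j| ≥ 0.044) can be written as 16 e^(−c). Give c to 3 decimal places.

Union bound over the 8 events: Pr(max_{1 ≤ j ≤ 8} |Z̄_j − μ_j| ≥ 0.044) ≤ 8·2·exp(−2nε²) = 16 exp(−2·2896·0.044²).
So c = 2·2896·0.044² = 11.2133.

11.213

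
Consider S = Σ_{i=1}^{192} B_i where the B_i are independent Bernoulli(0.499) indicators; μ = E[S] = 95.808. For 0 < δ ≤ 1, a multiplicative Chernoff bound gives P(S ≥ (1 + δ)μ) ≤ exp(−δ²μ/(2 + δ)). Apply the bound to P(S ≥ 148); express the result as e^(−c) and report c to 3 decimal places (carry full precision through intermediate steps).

Write 148 = (1 + δ)μ, so δ = 148/95.808 − 1 = 0.5447562…
Then the exponent is δ²μ/(2 + δ) = (148 − μ)² / (μ·(2 + δ)) = 11.172746.

11.173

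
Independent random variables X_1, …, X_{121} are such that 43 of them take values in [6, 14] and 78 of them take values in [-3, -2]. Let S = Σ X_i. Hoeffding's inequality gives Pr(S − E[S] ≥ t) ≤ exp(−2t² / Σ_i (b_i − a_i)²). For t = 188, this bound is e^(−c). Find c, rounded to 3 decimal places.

24.978

Σ(b_i − a_i)² = 43·8² + 78·1² = 2830.
c = 2t² / 2830 = 2·188² / 2830 = 24.9781.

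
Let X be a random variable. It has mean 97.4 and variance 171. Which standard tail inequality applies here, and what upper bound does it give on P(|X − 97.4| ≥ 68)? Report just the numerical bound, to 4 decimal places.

0.0370

Mean and variance are known, so Chebyshev's inequality applies.
Chebyshev: P(|X − μ| ≥ t) ≤ Var(X)/t².
Bound = 171 / 4624 = 0.0370.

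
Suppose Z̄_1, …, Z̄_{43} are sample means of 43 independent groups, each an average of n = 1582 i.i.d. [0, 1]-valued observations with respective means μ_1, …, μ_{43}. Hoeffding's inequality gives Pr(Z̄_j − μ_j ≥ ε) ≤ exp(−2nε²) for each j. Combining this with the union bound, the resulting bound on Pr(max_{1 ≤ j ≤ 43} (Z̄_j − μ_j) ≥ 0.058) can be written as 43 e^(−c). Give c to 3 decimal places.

Union bound over the 43 events: Pr(max_{1 ≤ j ≤ 43} (Z̄_j − μ_j) ≥ 0.058) ≤ 43·exp(−2nε²) = 43 exp(−2·1582·0.058²).
So c = 2·1582·0.058² = 10.6437.

10.644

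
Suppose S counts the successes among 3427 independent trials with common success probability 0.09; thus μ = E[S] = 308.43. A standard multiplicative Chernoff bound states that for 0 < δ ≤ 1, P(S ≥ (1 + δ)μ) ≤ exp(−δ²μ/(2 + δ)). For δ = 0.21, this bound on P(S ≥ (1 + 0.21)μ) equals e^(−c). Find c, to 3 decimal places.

6.155

c = δ²μ/(2 + δ) = 0.21²·308.43/(2 + 0.21) = 6.1546.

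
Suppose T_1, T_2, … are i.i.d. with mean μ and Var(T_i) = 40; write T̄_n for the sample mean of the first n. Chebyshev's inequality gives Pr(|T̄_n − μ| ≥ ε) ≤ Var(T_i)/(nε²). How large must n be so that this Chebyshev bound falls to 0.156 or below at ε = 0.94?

291

Require 40/(n·0.94²) ≤ 0.156, i.e. n ≥ 40/(0.156·0.94²) = 290.188.
The smallest integer n is 291.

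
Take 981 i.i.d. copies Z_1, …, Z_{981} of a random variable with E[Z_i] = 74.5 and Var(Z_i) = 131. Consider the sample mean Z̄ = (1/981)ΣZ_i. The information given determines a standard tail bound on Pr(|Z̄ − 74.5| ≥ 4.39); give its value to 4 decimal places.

0.0069

With mean and variance of each term known, Chebyshev's inequality bounds the deviation of the sum (or sample mean).
Var(Z̄) = Var(Z_i)/n = 131/981 = 0.13354.
Chebyshev: Pr(|Z̄ − 74.5| ≥ 4.39) ≤ Var(Z̄)/(4.39)² = 131/(981·4.39²) = 0.0069.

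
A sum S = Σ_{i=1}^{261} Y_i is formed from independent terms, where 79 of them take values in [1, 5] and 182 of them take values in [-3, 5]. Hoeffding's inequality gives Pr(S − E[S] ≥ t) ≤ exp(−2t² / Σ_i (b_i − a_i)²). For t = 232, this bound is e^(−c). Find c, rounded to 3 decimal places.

Σ(b_i − a_i)² = 79·4² + 182·8² = 12912.
c = 2t² / 12912 = 2·232² / 12912 = 8.3371.

8.337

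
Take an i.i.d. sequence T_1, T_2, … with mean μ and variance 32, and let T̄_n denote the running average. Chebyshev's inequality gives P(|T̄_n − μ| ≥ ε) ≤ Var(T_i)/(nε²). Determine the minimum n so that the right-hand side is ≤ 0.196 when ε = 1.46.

77

Require 32/(n·1.46²) ≤ 0.196, i.e. n ≥ 32/(0.196·1.46²) = 76.593.
The smallest integer n is 77.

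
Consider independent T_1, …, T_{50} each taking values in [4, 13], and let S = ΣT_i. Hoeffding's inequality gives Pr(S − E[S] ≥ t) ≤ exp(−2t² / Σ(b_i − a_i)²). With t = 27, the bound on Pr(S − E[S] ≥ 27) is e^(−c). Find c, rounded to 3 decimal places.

Σ(b_i − a_i)² = 50·(9)² = 4050.
c = 2t²/4050 = 2·27²/4050 = 0.3600.

0.360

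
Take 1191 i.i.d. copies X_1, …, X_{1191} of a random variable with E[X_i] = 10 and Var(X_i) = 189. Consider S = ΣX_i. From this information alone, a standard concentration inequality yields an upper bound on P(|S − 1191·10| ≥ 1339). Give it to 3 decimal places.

With mean and variance of each term known, Chebyshev's inequality bounds the deviation of the sum (or sample mean).
Var(S) = n·Var(X_i) = 1191·189 = 225099.
Chebyshev: P(|S − 1191·10| ≥ 1339) ≤ Var(S)/1339² = 225099/1792921 = 0.1255.

0.126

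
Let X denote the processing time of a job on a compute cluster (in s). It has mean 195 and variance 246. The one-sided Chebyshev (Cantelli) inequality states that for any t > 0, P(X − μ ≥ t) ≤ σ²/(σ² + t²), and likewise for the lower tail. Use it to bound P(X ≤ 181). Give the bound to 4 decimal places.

Here σ² = 246 and t = 14, so σ² + t² = 442.
Cantelli's bound: 246/442 = 0.5566.

0.5566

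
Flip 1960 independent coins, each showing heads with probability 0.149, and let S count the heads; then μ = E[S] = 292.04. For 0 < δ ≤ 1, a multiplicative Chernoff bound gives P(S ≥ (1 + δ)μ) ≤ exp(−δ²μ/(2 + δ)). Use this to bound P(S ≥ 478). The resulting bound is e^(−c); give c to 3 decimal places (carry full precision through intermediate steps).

44.908

Write 478 = (1 + δ)μ, so δ = 478/292.04 − 1 = 0.6367621…
Then the exponent is δ²μ/(2 + δ) = (478 − μ)² / (μ·(2 + δ)) = 44.908215.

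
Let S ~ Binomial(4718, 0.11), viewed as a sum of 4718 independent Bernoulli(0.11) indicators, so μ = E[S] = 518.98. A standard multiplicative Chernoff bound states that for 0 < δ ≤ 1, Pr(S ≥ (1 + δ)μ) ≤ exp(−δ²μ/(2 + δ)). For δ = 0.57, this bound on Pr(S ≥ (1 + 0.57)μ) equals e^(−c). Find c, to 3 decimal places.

c = δ²μ/(2 + δ) = 0.57²·518.98/(2 + 0.57) = 65.6096.

65.610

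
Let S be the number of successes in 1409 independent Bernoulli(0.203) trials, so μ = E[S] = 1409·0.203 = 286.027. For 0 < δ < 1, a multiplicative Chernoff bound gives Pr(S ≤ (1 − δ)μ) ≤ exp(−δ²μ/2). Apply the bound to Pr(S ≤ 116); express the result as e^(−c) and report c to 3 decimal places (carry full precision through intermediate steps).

50.536

Write 116 = (1 − δ)μ, so δ = 1 − 116/286.027 = 0.5944439…
Then the exponent is δ²μ/2 = (μ − 116)²/(2μ) = 50.535755.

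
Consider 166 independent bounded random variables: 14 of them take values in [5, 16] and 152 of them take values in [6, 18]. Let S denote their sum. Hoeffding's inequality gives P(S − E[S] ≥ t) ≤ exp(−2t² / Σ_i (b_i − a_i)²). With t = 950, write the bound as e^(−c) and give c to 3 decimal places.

76.541

Σ(b_i − a_i)² = 14·11² + 152·12² = 23582.
c = 2t² / 23582 = 2·950² / 23582 = 76.5414.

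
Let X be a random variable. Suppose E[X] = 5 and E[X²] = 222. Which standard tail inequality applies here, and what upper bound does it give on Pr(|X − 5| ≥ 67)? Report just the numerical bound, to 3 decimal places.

0.044

The first two moments determine the variance, so Chebyshev's inequality is the sharpest standard bound available.
Var(X) = E[X²] − (E[X])² = 222 − 25 = 197.
Chebyshev's inequality: Pr(|X − μ| ≥ t) ≤ Var(X)/t² = 197/4489 = 0.0439.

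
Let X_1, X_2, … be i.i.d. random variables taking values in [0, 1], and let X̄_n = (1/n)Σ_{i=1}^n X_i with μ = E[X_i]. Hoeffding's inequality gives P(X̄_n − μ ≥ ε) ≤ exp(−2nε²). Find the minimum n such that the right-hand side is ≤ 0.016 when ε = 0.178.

Require exp(−2nε²) ≤ 0.016, i.e. 2nε² ≥ ln(1/0.016) = 4.135167.
So n ≥ 4.135167 / (2·0.178²) = 65.256.
The smallest integer n is 66.

66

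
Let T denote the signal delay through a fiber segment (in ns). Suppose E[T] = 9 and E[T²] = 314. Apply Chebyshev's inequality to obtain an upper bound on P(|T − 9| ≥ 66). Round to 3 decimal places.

0.053

Var(T) = E[T²] − (E[T])² = 314 − 81 = 233.
Chebyshev's inequality: P(|T − μ| ≥ t) ≤ Var(T)/t² = 233/4356 = 0.0535.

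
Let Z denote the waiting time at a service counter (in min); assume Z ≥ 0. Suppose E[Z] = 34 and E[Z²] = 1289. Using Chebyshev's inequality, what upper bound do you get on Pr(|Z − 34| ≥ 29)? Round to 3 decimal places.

0.158

Var(Z) = E[Z²] − (E[Z])² = 1289 − 1156 = 133.
Chebyshev's inequality: Pr(|Z − μ| ≥ t) ≤ Var(Z)/t² = 133/841 = 0.1581.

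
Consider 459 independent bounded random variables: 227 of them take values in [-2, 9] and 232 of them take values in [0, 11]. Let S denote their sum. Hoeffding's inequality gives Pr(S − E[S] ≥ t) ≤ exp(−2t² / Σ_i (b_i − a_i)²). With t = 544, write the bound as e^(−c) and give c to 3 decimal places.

10.657

Σ(b_i − a_i)² = 227·11² + 232·11² = 55539.
c = 2t² / 55539 = 2·544² / 55539 = 10.6569.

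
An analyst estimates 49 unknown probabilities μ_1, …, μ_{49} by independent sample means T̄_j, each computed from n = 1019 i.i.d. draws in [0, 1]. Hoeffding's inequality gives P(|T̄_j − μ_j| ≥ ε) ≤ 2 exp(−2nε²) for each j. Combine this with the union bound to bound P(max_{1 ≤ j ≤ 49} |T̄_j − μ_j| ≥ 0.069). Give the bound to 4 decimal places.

Per-experiment Hoeffding bound: 2·exp(−2·1019·0.069²) = 2·exp(−9.70292) = 0.00012221.
Union bound over 49 events: 49·0.00012221 = 0.00599.

0.0060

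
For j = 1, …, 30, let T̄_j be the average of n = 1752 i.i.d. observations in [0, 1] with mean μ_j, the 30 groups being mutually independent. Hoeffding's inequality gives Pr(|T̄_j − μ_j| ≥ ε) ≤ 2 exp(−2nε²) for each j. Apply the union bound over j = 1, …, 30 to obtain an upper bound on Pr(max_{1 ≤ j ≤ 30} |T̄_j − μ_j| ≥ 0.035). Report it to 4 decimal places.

Per-experiment Hoeffding bound: 2·exp(−2·1752·0.035²) = 2·exp(−4.29240) = 0.027344.
Union bound over 30 events: 30·0.027344 = 0.82032.

0.8203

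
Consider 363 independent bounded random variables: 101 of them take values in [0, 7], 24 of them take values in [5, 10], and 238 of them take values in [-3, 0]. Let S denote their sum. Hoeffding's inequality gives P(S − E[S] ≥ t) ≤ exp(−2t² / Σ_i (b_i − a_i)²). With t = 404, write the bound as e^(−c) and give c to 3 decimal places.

Σ(b_i − a_i)² = 101·7² + 24·5² + 238·3² = 7691.
c = 2t² / 7691 = 2·404² / 7691 = 42.4434.

42.443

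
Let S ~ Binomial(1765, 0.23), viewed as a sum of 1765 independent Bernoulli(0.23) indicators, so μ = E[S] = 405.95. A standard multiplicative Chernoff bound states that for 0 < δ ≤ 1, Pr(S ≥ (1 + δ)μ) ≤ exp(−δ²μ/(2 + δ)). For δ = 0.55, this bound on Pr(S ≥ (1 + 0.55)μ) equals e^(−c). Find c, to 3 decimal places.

c = δ²μ/(2 + δ) = 0.55²·405.95/(2 + 0.55) = 48.1568.

48.157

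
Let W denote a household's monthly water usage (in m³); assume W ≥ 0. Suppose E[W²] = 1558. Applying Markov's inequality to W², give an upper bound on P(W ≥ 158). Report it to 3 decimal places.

Since W ≥ 0, the event {W ≥ 158} is the same as {W² ≥ 24964}.
Markov's inequality applied to W² gives P(W² ≥ 24964) ≤ E[W²]/24964 = 1558/24964 = 0.0624.

0.062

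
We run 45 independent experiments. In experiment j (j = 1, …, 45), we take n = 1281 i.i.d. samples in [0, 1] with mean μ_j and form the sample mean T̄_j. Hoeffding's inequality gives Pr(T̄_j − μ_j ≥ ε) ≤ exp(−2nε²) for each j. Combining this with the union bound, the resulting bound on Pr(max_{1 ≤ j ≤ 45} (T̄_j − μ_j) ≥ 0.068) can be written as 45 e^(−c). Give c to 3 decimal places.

11.847

Union bound over the 45 events: Pr(max_{1 ≤ j ≤ 45} (T̄_j − μ_j) ≥ 0.068) ≤ 45·exp(−2nε²) = 45 exp(−2·1281·0.068²).
So c = 2·1281·0.068² = 11.8467.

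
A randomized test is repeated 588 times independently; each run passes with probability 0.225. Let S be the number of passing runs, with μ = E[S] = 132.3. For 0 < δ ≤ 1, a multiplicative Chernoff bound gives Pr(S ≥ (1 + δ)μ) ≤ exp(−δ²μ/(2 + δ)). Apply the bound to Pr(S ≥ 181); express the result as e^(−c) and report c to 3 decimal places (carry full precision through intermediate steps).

Write 181 = (1 + δ)μ, so δ = 181/132.3 − 1 = 0.3681028…
Then the exponent is δ²μ/(2 + δ) = (181 − μ)² / (μ·(2 + δ)) = 7.570029.

7.570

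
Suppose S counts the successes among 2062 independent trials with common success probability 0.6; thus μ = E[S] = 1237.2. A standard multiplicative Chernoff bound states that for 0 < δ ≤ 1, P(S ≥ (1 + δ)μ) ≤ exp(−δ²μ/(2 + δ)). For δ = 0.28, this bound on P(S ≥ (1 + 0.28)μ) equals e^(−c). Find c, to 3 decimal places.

42.542

c = δ²μ/(2 + δ) = 0.28²·1237.2/(2 + 0.28) = 42.5423.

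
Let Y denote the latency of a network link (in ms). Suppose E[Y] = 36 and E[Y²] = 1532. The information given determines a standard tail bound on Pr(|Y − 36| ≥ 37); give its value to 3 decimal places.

The first two moments determine the variance, so Chebyshev's inequality is the sharpest standard bound available.
Var(Y) = E[Y²] − (E[Y])² = 1532 − 1296 = 236.
Chebyshev's inequality: Pr(|Y − μ| ≥ t) ≤ Var(Y)/t² = 236/1369 = 0.1724.

0.172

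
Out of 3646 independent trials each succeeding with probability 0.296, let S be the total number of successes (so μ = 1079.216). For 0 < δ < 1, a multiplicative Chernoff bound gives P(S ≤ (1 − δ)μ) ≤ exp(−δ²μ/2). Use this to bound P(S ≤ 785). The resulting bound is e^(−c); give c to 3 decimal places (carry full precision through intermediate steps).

Write 785 = (1 − δ)μ, so δ = 1 − 785/1079.216 = 0.2726201…
Then the exponent is δ²μ/2 = (μ − 785)²/(2μ) = 40.104601.

40.105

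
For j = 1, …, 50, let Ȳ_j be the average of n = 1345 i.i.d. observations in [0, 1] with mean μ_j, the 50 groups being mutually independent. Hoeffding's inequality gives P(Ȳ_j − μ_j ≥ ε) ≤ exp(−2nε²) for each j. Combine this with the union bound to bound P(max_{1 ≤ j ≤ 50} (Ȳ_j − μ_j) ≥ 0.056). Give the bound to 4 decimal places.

Per-experiment Hoeffding bound: exp(−2·1345·0.056²) = exp(−8.43584) = 0.00021695.
Union bound over 50 events: 50·0.00021695 = 0.01085.

0.0108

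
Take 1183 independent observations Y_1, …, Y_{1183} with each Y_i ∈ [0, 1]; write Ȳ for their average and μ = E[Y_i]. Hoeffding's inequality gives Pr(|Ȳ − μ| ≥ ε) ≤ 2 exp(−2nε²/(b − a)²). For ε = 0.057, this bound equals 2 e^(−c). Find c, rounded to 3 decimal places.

7.687

c = 2nε²/(b − a)² = 2·1183·0.057² / 1² = 7.6871.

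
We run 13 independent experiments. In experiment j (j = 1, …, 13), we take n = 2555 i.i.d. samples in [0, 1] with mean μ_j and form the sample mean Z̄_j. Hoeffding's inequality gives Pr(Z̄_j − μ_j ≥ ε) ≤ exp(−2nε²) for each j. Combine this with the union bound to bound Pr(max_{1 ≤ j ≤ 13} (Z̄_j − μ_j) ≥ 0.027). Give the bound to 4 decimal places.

0.3134

Per-experiment Hoeffding bound: exp(−2·2555·0.027²) = exp(−3.72519) = 0.024109.
Union bound over 13 events: 13·0.024109 = 0.31341.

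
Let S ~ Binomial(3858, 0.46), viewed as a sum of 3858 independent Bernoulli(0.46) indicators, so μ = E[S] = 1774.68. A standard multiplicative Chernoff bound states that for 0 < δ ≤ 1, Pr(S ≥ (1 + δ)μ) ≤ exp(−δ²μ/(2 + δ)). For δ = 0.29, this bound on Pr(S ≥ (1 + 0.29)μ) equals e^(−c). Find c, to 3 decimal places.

c = δ²μ/(2 + δ) = 0.29²·1774.68/(2 + 0.29) = 65.1749.

65.175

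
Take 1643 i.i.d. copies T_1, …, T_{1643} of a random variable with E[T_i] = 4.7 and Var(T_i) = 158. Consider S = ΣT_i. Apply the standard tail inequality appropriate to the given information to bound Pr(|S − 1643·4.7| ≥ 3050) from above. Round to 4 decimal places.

0.0279

With mean and variance of each term known, Chebyshev's inequality bounds the deviation of the sum (or sample mean).
Var(S) = n·Var(T_i) = 1643·158 = 259594.
Chebyshev: Pr(|S − 1643·4.7| ≥ 3050) ≤ Var(S)/3050² = 259594/9302500 = 0.0279.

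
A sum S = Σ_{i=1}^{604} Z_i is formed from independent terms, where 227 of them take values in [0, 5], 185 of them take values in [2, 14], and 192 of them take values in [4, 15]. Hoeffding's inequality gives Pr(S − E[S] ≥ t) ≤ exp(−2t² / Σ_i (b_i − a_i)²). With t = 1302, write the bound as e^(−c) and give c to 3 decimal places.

Σ(b_i − a_i)² = 227·5² + 185·12² + 192·11² = 55547.
c = 2t² / 55547 = 2·1302² / 55547 = 61.0367.

61.037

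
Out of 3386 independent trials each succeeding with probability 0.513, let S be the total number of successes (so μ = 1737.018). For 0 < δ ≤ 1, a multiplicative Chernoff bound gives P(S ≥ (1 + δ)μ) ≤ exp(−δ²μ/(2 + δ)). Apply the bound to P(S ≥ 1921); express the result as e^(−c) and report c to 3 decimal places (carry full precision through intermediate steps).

Write 1921 = (1 + δ)μ, so δ = 1921/1737.018 − 1 = 0.1059183…
Then the exponent is δ²μ/(2 + δ) = (1921 − μ)² / (μ·(2 + δ)) = 9.253475.

9.253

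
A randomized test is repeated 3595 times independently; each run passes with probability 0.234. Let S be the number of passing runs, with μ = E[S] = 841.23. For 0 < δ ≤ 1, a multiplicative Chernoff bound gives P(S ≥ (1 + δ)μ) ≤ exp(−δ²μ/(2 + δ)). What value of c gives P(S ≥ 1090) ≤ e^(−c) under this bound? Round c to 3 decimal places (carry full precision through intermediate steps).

Write 1090 = (1 + δ)μ, so δ = 1090/841.23 − 1 = 0.2957217…
Then the exponent is δ²μ/(2 + δ) = (1090 − μ)² / (μ·(2 + δ)) = 32.045128.

32.045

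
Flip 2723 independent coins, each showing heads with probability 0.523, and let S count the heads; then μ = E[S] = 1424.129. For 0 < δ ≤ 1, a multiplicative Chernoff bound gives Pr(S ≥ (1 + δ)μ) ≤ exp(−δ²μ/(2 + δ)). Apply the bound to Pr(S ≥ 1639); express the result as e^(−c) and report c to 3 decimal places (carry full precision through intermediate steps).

Write 1639 = (1 + δ)μ, so δ = 1639/1424.129 − 1 = 0.1508789…
Then the exponent is δ²μ/(2 + δ) = (1639 − μ)² / (μ·(2 + δ)) = 15.072675.

15.073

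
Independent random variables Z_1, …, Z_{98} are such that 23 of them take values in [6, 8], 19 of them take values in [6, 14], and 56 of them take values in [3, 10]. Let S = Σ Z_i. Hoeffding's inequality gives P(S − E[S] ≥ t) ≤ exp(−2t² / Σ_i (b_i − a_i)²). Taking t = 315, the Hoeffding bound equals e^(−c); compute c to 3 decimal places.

48.976

Σ(b_i − a_i)² = 23·2² + 19·8² + 56·7² = 4052.
c = 2t² / 4052 = 2·315² / 4052 = 48.9758.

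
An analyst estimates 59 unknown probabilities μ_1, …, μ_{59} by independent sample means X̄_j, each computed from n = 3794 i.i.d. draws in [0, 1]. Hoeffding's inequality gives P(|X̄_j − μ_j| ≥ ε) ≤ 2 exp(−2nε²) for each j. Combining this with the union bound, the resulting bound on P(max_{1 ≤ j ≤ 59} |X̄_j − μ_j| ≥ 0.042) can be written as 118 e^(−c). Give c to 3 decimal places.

Union bound over the 59 events: P(max_{1 ≤ j ≤ 59} |X̄_j − μ_j| ≥ 0.042) ≤ 59·2·exp(−2nε²) = 118 exp(−2·3794·0.042²).
So c = 2·3794·0.042² = 13.3852.

13.385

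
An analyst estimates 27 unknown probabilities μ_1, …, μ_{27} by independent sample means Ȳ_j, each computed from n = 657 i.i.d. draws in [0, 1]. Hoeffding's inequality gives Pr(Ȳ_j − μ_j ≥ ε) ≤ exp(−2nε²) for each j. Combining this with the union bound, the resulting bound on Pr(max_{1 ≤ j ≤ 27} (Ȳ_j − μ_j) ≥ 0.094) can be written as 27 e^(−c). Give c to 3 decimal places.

11.611

Union bound over the 27 events: Pr(max_{1 ≤ j ≤ 27} (Ȳ_j − μ_j) ≥ 0.094) ≤ 27·exp(−2nε²) = 27 exp(−2·657·0.094²).
So c = 2·657·0.094² = 11.6105.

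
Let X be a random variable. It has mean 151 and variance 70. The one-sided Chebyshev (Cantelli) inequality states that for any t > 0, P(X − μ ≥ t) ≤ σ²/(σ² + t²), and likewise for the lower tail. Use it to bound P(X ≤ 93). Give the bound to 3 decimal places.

Here σ² = 70 and t = 58, so σ² + t² = 3434.
Cantelli's bound: 70/3434 = 0.0204.

0.020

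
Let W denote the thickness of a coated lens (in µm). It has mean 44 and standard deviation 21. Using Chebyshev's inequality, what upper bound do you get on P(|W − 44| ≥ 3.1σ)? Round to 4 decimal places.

Chebyshev: P(|W − μ| ≥ t) ≤ Var(W)/t².
Var(W) = σ² = 21² = 441.
t = 3.1·21 = 65.1.
Bound = 441 / 4238.01 = 0.1041.

0.1041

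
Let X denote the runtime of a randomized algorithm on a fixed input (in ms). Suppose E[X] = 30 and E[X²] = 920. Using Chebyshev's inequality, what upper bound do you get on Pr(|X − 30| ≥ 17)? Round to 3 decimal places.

0.069

Var(X) = E[X²] − (E[X])² = 920 − 900 = 20.
Chebyshev's inequality: Pr(|X − μ| ≥ t) ≤ Var(X)/t² = 20/289 = 0.0692.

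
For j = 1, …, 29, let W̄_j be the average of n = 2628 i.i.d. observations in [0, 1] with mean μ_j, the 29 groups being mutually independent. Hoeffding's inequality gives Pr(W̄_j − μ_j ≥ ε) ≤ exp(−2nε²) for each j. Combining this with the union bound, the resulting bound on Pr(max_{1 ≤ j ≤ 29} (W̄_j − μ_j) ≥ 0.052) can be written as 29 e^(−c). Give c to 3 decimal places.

Union bound over the 29 events: Pr(max_{1 ≤ j ≤ 29} (W̄_j − μ_j) ≥ 0.052) ≤ 29·exp(−2nε²) = 29 exp(−2·2628·0.052²).
So c = 2·2628·0.052² = 14.2122.

14.212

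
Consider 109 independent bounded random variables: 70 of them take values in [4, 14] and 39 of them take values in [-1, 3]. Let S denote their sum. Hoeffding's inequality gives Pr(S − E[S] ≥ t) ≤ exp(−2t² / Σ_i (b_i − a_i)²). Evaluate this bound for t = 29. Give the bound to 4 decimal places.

0.8020

Σ(b_i − a_i)² = 70·10² + 39·4² = 7624.
Exponent = 2·29² / 7624 = 0.22062.
Bound = exp(−0.22062) = 0.80202.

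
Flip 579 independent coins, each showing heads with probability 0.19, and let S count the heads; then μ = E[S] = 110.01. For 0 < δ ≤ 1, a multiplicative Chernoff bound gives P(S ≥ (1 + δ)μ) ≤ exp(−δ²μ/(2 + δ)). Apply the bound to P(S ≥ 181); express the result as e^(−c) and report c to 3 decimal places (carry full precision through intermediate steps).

17.318

Write 181 = (1 + δ)μ, so δ = 181/110.01 − 1 = 0.645305…
Then the exponent is δ²μ/(2 + δ) = (181 − μ)² / (μ·(2 + δ)) = 17.317550.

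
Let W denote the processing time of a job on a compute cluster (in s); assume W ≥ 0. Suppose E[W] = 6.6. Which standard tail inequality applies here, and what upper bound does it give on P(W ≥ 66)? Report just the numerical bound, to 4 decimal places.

0.1000

Only the mean of a non-negative variable is known, so Markov's inequality is the applicable tail bound.
Markov's inequality: for a non-negative random variable, P(W ≥ a) ≤ E[W]/a.
Here E[W] = 6.6 and a = 66, so the bound is 6.6/66 = 0.1000.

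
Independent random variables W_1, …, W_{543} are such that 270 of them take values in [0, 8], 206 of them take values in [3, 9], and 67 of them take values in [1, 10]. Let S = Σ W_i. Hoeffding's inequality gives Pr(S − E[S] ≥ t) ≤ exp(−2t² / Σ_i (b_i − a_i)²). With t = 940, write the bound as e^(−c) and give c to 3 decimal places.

58.666

Σ(b_i − a_i)² = 270·8² + 206·6² + 67·9² = 30123.
c = 2t² / 30123 = 2·940² / 30123 = 58.6661.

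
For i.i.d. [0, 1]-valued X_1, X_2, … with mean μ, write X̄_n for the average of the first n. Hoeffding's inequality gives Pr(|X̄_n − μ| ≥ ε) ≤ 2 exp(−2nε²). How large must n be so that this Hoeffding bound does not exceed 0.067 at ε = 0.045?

Require 2·exp(−2nε²) ≤ 0.067, i.e. 2nε² ≥ ln(2/0.067) = 3.396210.
So n ≥ 3.396210 / (2·0.045²) = 838.570.
The smallest integer n is 839.

839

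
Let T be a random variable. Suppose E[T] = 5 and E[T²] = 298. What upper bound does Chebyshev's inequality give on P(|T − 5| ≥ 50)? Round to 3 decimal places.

0.109

Var(T) = E[T²] − (E[T])² = 298 − 25 = 273.
Chebyshev's inequality: P(|T − μ| ≥ t) ≤ Var(T)/t² = 273/2500 = 0.1092.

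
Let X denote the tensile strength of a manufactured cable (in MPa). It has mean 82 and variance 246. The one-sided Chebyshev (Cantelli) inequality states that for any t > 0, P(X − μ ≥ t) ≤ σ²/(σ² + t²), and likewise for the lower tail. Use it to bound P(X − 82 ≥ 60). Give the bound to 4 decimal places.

Here σ² = 246 and t = 60, so σ² + t² = 3846.
Cantelli's bound: 246/3846 = 0.0640.

0.0640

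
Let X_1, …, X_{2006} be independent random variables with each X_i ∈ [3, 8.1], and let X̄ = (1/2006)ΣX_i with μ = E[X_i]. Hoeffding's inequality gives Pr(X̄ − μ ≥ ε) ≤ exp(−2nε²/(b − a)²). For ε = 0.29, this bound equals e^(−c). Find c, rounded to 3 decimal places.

c = 2nε²/(b − a)² = 2·2006·0.29² / 5.1² = 12.9723.

12.972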